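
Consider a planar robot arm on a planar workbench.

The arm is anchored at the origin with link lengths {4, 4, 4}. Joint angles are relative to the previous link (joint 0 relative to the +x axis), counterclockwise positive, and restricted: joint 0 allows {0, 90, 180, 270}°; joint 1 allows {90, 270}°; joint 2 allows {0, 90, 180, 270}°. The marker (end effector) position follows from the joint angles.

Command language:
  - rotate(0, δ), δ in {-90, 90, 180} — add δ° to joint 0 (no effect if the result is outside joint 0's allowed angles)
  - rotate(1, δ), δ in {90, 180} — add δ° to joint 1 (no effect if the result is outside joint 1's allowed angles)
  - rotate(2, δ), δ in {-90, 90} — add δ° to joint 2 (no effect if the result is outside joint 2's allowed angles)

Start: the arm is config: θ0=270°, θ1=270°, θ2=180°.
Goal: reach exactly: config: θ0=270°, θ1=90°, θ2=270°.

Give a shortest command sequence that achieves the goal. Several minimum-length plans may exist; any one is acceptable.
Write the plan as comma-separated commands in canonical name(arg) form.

rotate(1, 180), rotate(2, 90)

from: config: θ0=270°, θ1=270°, θ2=180°
1. rotate(1, 180) → config: θ0=270°, θ1=90°, θ2=180°
2. rotate(2, 90) → config: θ0=270°, θ1=90°, θ2=270°
shorter routes all fall short; 2 is best.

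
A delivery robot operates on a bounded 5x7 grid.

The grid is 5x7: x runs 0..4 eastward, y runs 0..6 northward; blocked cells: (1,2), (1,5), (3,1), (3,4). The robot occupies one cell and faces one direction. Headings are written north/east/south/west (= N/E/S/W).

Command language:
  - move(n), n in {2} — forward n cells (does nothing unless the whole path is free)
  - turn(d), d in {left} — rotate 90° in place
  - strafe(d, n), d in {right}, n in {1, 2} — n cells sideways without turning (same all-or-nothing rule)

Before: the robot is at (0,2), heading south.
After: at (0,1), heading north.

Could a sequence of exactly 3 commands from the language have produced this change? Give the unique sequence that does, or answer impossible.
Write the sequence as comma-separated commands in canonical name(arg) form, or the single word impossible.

key: position moved to (0,1) AND the heading swung to N — translation plus rotation needed
from: at (0,2), heading south
t=1 turn(left) ⇒ at (0,2), heading east
t=2 strafe(right, 1) ⇒ at (0,1), heading east
t=3 turn(left) ⇒ at (0,1), heading north
uniquely the one of 64 3-step routes that fits.

turn(left), strafe(right, 1), turn(left)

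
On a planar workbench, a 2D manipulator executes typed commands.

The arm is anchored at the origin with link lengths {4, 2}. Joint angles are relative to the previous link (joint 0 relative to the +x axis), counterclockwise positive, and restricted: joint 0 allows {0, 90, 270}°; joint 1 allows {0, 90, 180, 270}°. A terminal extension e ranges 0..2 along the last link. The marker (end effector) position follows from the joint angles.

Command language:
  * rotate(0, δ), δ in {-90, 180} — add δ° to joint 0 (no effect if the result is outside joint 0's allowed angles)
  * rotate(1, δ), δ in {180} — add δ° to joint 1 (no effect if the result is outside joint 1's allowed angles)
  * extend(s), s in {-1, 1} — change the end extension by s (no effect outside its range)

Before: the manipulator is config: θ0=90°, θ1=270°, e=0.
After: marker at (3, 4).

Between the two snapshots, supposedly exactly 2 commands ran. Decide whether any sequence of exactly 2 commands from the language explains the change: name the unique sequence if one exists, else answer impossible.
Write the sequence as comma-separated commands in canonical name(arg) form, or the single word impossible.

extend(-1), extend(1)

key: running extend(1) before extend(-1) would end elsewhere — order is forced
begin: config: θ0=90°, θ1=270°, e=0
1. extend(-1) → config: θ0=90°, θ1=270°, e=0
2. extend(1) → config: θ0=90°, θ1=270°, e=1
all 25 alternatives checked — unique.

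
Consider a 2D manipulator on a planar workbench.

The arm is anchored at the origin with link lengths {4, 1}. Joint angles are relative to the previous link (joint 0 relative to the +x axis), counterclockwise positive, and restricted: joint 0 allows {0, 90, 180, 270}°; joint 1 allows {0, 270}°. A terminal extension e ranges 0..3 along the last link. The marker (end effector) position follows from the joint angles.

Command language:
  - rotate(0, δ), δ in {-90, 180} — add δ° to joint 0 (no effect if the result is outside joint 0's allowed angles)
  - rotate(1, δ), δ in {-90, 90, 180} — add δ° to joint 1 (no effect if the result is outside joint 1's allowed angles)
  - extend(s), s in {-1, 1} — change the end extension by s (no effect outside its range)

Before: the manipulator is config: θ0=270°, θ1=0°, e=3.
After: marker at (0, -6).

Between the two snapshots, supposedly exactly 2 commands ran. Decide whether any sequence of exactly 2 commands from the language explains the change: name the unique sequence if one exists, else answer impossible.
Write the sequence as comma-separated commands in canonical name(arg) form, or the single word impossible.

extend(-1), extend(-1)

start: config: θ0=270°, θ1=0°, e=3
step 1 (extend(-1)): config: θ0=270°, θ1=0°, e=2
step 2 (extend(-1)): config: θ0=270°, θ1=0°, e=1
all 49 alternatives checked — unique.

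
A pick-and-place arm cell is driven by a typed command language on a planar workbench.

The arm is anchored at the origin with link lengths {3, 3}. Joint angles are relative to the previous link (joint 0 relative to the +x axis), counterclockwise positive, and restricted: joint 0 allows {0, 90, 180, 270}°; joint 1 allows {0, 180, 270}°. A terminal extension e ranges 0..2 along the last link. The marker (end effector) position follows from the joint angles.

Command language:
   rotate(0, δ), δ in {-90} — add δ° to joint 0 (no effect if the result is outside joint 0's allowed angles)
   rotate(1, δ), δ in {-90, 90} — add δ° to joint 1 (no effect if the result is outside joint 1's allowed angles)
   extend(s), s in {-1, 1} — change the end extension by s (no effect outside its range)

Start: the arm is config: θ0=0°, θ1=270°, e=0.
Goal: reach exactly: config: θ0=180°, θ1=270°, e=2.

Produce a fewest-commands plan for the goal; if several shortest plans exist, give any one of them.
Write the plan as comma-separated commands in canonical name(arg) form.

extend(1), extend(1), rotate(0, -90), rotate(0, -90)

start: config: θ0=0°, θ1=270°, e=0
[1] after extend(1): config: θ0=0°, θ1=270°, e=1
[2] after extend(1): config: θ0=0°, θ1=270°, e=2
[3] after rotate(0, -90): config: θ0=270°, θ1=270°, e=2
[4] after rotate(0, -90): config: θ0=180°, θ1=270°, e=2
nothing shorter than 4 reaches the goal.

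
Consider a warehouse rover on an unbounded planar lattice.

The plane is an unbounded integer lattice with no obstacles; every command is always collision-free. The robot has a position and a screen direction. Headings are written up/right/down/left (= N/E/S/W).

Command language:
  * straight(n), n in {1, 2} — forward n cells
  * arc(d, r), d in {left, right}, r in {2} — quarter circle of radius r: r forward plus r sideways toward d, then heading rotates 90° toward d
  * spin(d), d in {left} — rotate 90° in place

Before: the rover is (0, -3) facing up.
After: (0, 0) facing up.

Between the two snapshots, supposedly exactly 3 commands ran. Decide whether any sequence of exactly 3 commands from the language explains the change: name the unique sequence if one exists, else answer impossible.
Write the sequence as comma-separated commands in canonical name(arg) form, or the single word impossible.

straight(1), straight(1), straight(1)

key: still facing N at the end — nothing in the sequence rotates
begin: (0, -3) facing up
step 1 (straight(1)): (0, -2) facing up
step 2 (straight(1)): (0, -1) facing up
step 3 (straight(1)): (0, 0) facing up
no rival 3-sequence matches.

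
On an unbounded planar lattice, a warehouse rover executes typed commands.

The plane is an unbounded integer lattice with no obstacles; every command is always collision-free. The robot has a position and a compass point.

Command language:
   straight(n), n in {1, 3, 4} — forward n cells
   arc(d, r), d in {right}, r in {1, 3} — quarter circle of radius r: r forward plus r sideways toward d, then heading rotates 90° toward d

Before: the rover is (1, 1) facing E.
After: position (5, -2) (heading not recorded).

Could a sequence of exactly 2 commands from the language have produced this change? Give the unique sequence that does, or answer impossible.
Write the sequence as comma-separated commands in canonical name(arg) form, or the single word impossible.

straight(1), arc(right, 3)

key: running arc(right, 3) before straight(1) would end elsewhere — order is forced
initial: (1, 1) facing E
step 1 (straight(1)): (2, 1) facing E
step 2 (arc(right, 3)): (5, -2) facing S
no rival 2-sequence matches.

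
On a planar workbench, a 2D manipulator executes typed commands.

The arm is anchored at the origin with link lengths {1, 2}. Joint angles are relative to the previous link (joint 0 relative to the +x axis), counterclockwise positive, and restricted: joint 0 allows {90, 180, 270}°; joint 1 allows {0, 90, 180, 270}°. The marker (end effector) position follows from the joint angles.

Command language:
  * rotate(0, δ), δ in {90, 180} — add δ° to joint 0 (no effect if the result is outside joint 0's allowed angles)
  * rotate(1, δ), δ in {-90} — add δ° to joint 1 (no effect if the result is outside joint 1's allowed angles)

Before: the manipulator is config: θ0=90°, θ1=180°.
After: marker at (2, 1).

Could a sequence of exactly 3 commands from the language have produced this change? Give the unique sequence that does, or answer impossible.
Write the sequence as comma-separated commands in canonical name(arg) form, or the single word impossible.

t0: config: θ0=90°, θ1=180°
[1] after rotate(1, -90): config: θ0=90°, θ1=90°
[2] after rotate(1, -90): config: θ0=90°, θ1=0°
[3] after rotate(1, -90): config: θ0=90°, θ1=270°
all 27 alternatives checked — unique.

rotate(1, -90), rotate(1, -90), rotate(1, -90)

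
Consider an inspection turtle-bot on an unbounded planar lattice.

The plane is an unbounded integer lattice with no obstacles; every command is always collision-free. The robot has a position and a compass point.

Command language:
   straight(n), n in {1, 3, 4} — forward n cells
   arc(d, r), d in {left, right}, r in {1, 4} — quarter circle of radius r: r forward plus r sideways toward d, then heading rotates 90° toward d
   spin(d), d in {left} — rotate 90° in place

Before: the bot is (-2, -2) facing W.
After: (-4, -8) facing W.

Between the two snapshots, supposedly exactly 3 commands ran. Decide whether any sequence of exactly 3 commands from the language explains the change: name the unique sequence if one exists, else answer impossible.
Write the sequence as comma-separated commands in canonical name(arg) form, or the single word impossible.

key: running arc(right, 1) before arc(left, 1) would end elsewhere — order is forced
t0: (-2, -2) facing W
[1] after arc(left, 1): (-3, -3) facing S
[2] after straight(4): (-3, -7) facing S
[3] after arc(right, 1): (-4, -8) facing W
no other 3-command option fits: unique.

arc(left, 1), straight(4), arc(right, 1)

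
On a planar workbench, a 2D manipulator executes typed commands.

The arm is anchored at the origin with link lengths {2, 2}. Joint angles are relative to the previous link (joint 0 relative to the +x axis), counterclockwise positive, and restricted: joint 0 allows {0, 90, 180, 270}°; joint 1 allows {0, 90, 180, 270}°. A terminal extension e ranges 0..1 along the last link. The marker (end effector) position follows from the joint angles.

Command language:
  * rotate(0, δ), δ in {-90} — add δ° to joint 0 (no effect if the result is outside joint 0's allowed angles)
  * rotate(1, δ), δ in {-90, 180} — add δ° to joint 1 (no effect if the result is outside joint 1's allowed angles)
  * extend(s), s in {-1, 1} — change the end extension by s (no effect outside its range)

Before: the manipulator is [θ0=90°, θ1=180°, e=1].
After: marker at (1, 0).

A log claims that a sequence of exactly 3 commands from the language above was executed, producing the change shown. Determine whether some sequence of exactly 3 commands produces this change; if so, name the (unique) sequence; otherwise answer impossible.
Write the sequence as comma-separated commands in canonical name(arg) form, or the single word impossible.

from: [θ0=90°, θ1=180°, e=1]
t=1 rotate(0, -90) ⇒ [θ0=0°, θ1=180°, e=1]
t=2 rotate(0, -90) ⇒ [θ0=270°, θ1=180°, e=1]
t=3 rotate(0, -90) ⇒ [θ0=180°, θ1=180°, e=1]
uniquely the one of 125 3-step routes that fits.

rotate(0, -90), rotate(0, -90), rotate(0, -90)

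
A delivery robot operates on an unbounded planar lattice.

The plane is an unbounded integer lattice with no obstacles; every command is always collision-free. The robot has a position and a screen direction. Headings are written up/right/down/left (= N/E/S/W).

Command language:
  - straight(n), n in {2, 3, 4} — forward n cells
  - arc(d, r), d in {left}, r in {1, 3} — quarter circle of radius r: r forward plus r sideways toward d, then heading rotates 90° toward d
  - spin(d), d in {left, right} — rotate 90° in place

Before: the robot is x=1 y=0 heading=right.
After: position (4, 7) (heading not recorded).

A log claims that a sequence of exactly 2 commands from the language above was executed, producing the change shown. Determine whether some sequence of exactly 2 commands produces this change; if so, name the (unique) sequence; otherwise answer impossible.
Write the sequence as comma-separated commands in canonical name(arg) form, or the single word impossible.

key: order matters: swapping arc(left, 3) and straight(4) lands elsewhere
from: x=1 y=0 heading=right
1. arc(left, 3) → x=4 y=3 heading=up
2. straight(4) → x=4 y=7 heading=up
all 49 alternatives checked — unique.

arc(left, 3), straight(4)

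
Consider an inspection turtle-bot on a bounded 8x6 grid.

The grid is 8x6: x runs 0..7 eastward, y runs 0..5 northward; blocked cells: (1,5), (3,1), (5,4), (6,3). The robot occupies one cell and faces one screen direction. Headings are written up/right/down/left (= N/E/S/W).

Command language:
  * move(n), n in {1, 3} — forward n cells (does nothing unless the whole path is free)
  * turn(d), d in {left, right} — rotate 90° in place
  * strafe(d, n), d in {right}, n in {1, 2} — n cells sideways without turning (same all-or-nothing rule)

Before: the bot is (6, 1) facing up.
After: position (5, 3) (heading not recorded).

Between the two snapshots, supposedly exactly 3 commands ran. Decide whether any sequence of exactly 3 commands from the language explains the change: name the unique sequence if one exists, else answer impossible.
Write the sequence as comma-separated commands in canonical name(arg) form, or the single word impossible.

turn(left), move(1), strafe(right, 2)

key: order matters: swapping turn(left) and strafe(right, 2) lands elsewhere
begin: (6, 1) facing up
t=1 turn(left) ⇒ (6, 1) facing left
t=2 move(1) ⇒ (5, 1) facing left
t=3 strafe(right, 2) ⇒ (5, 3) facing left
uniquely the one of 216 3-step routes that fits.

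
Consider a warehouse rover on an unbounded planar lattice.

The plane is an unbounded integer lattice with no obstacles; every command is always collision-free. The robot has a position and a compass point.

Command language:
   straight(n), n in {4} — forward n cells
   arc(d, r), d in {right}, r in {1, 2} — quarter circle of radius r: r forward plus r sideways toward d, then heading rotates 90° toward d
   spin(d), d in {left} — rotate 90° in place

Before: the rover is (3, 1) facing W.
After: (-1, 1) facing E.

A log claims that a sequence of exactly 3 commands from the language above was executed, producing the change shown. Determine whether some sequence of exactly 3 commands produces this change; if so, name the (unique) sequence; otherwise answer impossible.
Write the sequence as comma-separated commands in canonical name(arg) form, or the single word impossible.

straight(4), spin(left), spin(left)

key: position moved to (-1,1) AND the heading swung to E — translation plus rotation needed
initial: (3, 1) facing W
step 1 (straight(4)): (-1, 1) facing W
step 2 (spin(left)): (-1, 1) facing S
step 3 (spin(left)): (-1, 1) facing E
all 64 alternatives checked — unique.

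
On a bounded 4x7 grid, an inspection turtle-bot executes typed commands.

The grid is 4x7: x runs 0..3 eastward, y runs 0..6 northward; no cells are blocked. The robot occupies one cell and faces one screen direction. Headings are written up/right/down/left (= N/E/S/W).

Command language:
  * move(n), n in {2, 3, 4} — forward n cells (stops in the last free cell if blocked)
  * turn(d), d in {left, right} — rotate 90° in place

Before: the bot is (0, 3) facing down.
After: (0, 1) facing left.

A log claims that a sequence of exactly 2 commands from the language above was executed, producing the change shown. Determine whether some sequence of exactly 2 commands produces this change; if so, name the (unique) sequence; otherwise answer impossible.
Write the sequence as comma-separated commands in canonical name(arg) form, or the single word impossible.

move(2), turn(right)

key: cell and facing (now W) both changed — the 2 commands mix motion and turning
from: (0, 3) facing down
t=1 move(2) ⇒ (0, 1) facing down
t=2 turn(right) ⇒ (0, 1) facing left
no other 2-command option fits: unique.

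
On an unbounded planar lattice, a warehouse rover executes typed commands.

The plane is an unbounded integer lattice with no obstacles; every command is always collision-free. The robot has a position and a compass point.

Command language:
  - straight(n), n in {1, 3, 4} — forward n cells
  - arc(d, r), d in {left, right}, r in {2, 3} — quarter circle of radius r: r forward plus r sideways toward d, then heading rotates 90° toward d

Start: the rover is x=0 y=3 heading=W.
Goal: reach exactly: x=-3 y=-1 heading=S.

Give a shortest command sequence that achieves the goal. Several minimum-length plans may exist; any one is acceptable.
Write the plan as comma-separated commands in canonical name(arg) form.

arc(left, 3), straight(1)

t0: x=0 y=3 heading=W
step 1 (arc(left, 3)): x=-3 y=0 heading=S
step 2 (straight(1)): x=-3 y=-1 heading=S
no 1-step plan works, so 2 is optimal.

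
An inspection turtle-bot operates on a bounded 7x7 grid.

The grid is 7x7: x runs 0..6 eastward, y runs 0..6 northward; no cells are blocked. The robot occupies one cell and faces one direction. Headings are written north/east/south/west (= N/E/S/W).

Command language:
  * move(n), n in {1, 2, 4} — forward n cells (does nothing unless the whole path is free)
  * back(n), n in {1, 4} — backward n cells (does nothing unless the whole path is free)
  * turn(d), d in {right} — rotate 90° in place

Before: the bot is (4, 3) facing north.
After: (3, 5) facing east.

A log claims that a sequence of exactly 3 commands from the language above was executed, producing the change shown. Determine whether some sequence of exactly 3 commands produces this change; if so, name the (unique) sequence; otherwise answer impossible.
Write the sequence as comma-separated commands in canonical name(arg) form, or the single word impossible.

key: position moved to (3,5) AND the heading swung to E — translation plus rotation needed
begin: (4, 3) facing north
step 1 (move(2)): (4, 5) facing north
step 2 (turn(right)): (4, 5) facing east
step 3 (back(1)): (3, 5) facing east
all 216 alternatives checked — unique.

move(2), turn(right), back(1)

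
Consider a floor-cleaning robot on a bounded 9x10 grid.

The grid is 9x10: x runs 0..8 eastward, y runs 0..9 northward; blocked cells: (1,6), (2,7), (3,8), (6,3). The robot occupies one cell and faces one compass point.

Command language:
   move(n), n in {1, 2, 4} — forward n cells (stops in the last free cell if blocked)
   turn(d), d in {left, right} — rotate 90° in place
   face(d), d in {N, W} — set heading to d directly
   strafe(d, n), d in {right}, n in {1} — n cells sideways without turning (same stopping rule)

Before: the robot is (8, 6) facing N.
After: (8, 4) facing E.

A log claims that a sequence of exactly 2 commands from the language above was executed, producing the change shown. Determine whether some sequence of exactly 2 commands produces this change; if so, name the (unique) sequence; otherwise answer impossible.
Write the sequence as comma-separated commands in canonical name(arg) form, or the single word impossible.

every 2-command combo misses the target.

impossible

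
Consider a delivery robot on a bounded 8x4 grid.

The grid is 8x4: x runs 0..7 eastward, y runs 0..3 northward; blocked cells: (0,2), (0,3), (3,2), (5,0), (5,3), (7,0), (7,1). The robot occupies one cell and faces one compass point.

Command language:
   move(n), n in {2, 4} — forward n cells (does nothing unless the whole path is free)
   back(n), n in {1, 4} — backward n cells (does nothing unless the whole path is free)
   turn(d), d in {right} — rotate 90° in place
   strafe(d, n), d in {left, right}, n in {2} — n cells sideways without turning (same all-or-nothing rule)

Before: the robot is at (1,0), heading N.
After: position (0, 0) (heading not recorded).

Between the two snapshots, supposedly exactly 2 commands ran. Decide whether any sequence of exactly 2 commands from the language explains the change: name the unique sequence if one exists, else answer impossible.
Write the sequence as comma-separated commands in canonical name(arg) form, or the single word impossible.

key: running back(1) before turn(right) would end elsewhere — order is forced
initial: at (1,0), heading N
step 1 (turn(right)): at (1,0), heading E
step 2 (back(1)): at (0,0), heading E
no rival 2-sequence matches.

turn(right), back(1)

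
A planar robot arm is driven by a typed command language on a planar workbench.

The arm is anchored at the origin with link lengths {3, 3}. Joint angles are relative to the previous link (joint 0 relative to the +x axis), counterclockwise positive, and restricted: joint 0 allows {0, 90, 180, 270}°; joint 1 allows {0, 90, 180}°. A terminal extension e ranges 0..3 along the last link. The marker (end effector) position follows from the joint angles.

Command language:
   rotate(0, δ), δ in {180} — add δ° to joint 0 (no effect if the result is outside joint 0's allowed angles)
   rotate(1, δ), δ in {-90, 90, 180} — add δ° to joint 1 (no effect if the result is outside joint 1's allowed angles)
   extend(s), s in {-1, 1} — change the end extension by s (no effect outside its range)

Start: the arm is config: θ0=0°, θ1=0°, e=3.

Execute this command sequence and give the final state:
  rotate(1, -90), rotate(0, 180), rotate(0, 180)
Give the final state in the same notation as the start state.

begin: config: θ0=0°, θ1=0°, e=3
step 1 (rotate(1, -90)): config: θ0=0°, θ1=0°, e=3
step 2 (rotate(0, 180)): config: θ0=180°, θ1=0°, e=3
step 3 (rotate(0, 180)): config: θ0=0°, θ1=0°, e=3

config: θ0=0°, θ1=0°, e=3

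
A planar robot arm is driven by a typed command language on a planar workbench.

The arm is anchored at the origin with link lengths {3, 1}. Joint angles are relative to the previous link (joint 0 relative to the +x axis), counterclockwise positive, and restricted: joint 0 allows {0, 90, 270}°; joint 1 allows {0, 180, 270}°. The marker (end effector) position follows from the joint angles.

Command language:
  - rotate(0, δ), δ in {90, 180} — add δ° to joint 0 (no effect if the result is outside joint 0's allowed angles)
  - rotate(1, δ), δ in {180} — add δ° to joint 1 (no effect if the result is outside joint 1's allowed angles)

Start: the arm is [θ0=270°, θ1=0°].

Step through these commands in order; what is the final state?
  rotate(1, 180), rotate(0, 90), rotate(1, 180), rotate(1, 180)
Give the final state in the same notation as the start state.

from: [θ0=270°, θ1=0°]
1. rotate(1, 180) → [θ0=270°, θ1=180°]
2. rotate(0, 90) → [θ0=0°, θ1=180°]
3. rotate(1, 180) → [θ0=0°, θ1=0°]
4. rotate(1, 180) → [θ0=0°, θ1=180°]

[θ0=0°, θ1=180°]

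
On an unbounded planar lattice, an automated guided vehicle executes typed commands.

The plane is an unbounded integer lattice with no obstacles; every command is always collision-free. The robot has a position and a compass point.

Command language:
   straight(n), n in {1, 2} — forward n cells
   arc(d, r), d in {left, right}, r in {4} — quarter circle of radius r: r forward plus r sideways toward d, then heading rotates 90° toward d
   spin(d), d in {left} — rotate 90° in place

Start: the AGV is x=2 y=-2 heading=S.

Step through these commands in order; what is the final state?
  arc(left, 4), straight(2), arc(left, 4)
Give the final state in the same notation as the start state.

x=12 y=-2 heading=N

from: x=2 y=-2 heading=S
t=1 arc(left, 4) ⇒ x=6 y=-6 heading=E
t=2 straight(2) ⇒ x=8 y=-6 heading=E
t=3 arc(left, 4) ⇒ x=12 y=-2 heading=N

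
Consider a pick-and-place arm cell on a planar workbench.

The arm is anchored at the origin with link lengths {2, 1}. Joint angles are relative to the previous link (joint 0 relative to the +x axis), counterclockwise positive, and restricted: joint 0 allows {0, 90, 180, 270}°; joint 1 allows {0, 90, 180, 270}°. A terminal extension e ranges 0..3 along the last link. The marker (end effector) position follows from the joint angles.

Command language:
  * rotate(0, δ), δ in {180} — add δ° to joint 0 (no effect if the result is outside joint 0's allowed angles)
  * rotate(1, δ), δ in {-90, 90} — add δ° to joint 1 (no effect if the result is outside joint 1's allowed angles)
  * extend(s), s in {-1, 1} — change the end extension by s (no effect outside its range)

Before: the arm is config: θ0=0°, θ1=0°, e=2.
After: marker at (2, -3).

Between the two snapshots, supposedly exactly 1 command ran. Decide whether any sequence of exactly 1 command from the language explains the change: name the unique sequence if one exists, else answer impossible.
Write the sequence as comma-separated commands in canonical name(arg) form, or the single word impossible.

rotate(1, -90)

t0: config: θ0=0°, θ1=0°, e=2
1. rotate(1, -90) → config: θ0=0°, θ1=270°, e=2
all 5 alternatives checked — unique.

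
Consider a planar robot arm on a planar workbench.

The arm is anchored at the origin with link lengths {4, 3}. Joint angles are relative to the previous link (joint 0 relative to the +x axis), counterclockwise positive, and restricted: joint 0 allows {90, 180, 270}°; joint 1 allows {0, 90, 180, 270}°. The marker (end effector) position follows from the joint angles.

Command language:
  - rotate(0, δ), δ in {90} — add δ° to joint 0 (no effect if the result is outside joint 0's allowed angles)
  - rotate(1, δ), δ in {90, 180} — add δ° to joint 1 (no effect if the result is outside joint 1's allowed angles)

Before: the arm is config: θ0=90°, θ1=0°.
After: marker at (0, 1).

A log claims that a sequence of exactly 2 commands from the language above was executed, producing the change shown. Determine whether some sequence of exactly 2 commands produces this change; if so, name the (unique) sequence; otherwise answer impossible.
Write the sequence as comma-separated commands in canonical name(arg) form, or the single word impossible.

begin: config: θ0=90°, θ1=0°
t=1 rotate(1, 90) ⇒ config: θ0=90°, θ1=90°
t=2 rotate(1, 90) ⇒ config: θ0=90°, θ1=180°
no rival 2-sequence matches.

rotate(1, 90), rotate(1, 90)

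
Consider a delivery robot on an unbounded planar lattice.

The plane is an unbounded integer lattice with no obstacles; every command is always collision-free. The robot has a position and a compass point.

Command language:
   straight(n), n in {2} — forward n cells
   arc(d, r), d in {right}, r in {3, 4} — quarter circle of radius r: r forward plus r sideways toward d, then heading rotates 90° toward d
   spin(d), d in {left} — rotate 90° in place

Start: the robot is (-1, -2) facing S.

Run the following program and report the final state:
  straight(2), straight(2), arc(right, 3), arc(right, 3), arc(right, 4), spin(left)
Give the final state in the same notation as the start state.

(-3, -2) facing N

t0: (-1, -2) facing S
1. straight(2) → (-1, -4) facing S
2. straight(2) → (-1, -6) facing S
3. arc(right, 3) → (-4, -9) facing W
4. arc(right, 3) → (-7, -6) facing N
5. arc(right, 4) → (-3, -2) facing E
6. spin(left) → (-3, -2) facing N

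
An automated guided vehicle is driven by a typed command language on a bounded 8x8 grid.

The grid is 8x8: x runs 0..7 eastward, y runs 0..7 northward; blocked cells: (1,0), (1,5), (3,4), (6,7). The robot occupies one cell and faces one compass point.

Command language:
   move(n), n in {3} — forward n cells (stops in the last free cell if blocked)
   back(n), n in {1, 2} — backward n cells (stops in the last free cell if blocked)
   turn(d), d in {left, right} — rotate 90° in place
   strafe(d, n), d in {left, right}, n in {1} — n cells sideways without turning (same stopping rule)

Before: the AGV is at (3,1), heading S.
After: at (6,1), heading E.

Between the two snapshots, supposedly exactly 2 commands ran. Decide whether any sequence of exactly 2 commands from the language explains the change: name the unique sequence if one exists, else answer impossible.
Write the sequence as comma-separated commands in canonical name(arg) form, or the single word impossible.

key: running move(3) before turn(left) would end elsewhere — order is forced
begin: at (3,1), heading S
t=1 turn(left) ⇒ at (3,1), heading E
t=2 move(3) ⇒ at (6,1), heading E
all 49 alternatives checked — unique.

turn(left), move(3)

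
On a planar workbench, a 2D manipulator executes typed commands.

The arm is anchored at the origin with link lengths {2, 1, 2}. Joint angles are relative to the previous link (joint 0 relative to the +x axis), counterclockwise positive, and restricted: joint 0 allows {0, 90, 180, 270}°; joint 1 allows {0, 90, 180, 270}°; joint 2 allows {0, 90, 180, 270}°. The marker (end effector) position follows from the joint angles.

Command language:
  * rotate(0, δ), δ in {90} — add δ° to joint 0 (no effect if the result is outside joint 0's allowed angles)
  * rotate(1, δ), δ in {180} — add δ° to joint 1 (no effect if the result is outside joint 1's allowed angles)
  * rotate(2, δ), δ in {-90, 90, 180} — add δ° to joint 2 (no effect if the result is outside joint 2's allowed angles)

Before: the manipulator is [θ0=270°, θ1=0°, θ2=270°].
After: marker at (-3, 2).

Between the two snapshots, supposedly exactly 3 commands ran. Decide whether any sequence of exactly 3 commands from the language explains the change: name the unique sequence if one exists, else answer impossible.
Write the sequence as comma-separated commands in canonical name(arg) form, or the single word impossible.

rotate(0, 90), rotate(0, 90), rotate(0, 90)

begin: [θ0=270°, θ1=0°, θ2=270°]
step 1 (rotate(0, 90)): [θ0=0°, θ1=0°, θ2=270°]
step 2 (rotate(0, 90)): [θ0=90°, θ1=0°, θ2=270°]
step 3 (rotate(0, 90)): [θ0=180°, θ1=0°, θ2=270°]
all 125 alternatives checked — unique.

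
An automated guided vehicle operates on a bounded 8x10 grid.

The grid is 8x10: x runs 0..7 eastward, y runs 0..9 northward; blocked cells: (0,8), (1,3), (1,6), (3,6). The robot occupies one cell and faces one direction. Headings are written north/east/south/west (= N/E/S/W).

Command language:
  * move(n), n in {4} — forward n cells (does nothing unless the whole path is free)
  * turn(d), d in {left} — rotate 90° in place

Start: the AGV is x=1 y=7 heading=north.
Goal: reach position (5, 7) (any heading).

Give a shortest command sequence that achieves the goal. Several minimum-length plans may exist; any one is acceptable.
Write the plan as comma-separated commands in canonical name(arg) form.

turn(left), turn(left), turn(left), move(4)

from: x=1 y=7 heading=north
1. turn(left) → x=1 y=7 heading=west
2. turn(left) → x=1 y=7 heading=south
3. turn(left) → x=1 y=7 heading=east
4. move(4) → x=5 y=7 heading=east
minimal: 4 command(s), checked below 4.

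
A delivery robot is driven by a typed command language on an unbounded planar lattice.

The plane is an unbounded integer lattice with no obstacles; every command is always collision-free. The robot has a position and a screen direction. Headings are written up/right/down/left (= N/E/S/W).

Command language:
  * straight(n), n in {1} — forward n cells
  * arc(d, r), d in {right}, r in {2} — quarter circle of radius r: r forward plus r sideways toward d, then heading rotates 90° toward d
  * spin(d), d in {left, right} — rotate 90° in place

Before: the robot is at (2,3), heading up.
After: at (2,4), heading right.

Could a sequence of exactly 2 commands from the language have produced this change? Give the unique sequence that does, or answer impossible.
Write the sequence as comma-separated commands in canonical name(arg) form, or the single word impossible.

key: position moved to (2,4) AND the heading swung to E — translation plus rotation needed
from: at (2,3), heading up
t=1 straight(1) ⇒ at (2,4), heading up
t=2 spin(right) ⇒ at (2,4), heading right
no other 2-command option fits: unique.

straight(1), spin(right)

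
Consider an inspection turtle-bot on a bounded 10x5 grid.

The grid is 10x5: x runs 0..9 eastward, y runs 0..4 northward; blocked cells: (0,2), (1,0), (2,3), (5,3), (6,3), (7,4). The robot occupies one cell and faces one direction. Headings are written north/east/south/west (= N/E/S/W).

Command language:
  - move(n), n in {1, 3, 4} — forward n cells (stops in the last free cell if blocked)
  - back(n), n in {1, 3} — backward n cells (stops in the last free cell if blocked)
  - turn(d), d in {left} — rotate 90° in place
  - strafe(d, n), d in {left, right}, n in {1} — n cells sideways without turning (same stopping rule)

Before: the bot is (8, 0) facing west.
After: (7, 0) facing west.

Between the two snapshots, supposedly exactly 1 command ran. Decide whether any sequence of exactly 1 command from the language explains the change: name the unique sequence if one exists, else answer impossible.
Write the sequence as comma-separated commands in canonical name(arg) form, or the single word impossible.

move(1)

key: heading stays W — the single command does not turn
start: (8, 0) facing west
step 1 (move(1)): (7, 0) facing west
uniquely the one of 8 1-step routes that fits.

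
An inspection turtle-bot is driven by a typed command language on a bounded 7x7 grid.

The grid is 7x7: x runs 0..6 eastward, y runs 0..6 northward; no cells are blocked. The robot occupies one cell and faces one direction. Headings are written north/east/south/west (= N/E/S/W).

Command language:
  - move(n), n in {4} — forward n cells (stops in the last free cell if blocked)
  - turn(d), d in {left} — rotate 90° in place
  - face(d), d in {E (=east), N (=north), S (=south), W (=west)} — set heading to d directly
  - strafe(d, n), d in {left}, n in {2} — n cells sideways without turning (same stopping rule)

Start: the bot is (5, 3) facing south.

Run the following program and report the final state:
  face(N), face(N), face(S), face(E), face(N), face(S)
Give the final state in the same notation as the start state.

from: (5, 3) facing south
t=1 face(N) ⇒ (5, 3) facing north
t=2 face(N) ⇒ (5, 3) facing north
t=3 face(S) ⇒ (5, 3) facing south
t=4 face(E) ⇒ (5, 3) facing east
t=5 face(N) ⇒ (5, 3) facing north
t=6 face(S) ⇒ (5, 3) facing south

(5, 3) facing south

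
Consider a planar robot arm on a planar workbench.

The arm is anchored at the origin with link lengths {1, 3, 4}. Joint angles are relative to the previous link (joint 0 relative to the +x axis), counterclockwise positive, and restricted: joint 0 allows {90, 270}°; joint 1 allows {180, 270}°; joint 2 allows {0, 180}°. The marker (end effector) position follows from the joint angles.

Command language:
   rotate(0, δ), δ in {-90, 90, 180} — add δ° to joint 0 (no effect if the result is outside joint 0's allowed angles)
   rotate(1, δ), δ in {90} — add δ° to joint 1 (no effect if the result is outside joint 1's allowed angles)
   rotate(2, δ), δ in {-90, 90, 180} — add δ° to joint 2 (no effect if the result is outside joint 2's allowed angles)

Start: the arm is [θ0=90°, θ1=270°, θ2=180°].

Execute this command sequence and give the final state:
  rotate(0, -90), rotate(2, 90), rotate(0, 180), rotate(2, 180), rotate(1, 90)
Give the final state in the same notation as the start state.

start: [θ0=90°, θ1=270°, θ2=180°]
t=1 rotate(0, -90) ⇒ [θ0=90°, θ1=270°, θ2=180°]
t=2 rotate(2, 90) ⇒ [θ0=90°, θ1=270°, θ2=180°]
t=3 rotate(0, 180) ⇒ [θ0=270°, θ1=270°, θ2=180°]
t=4 rotate(2, 180) ⇒ [θ0=270°, θ1=270°, θ2=0°]
t=5 rotate(1, 90) ⇒ [θ0=270°, θ1=270°, θ2=0°]

[θ0=270°, θ1=270°, θ2=0°]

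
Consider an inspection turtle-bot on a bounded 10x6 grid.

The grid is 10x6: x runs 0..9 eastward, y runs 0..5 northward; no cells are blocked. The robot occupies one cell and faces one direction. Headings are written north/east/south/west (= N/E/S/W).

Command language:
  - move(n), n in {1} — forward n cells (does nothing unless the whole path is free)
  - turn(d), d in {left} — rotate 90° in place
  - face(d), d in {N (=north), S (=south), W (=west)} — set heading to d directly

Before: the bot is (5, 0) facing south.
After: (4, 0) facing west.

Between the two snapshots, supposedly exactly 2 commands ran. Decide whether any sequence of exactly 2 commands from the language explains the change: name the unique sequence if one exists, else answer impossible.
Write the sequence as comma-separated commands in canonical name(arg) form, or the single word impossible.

key: position moved to (4,0) AND the heading swung to W — translation plus rotation needed
begin: (5, 0) facing south
t=1 face(W) ⇒ (5, 0) facing west
t=2 move(1) ⇒ (4, 0) facing west
no rival 2-sequence matches.

face(W), move(1)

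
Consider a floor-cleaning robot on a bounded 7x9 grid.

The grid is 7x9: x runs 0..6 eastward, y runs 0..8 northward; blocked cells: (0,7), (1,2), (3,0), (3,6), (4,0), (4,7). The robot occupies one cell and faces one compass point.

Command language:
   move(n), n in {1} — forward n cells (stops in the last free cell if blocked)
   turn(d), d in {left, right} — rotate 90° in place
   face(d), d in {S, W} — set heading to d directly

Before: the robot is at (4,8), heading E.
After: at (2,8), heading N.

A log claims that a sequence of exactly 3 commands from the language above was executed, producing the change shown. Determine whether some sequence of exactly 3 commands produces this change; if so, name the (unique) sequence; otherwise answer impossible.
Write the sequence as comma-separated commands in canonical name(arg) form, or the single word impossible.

impossible

all 125 sequences checked — none match.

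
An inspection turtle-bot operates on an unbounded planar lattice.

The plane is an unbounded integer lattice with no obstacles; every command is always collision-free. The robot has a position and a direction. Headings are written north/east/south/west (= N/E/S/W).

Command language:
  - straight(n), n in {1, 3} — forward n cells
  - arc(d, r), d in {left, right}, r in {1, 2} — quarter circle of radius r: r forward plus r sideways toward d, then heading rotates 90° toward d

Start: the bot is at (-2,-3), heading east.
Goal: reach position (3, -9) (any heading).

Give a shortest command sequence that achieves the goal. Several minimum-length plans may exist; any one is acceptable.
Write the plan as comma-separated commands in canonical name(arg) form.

arc(right, 1), arc(left, 2), arc(right, 2), straight(1)

t0: at (-2,-3), heading east
1. arc(right, 1) → at (-1,-4), heading south
2. arc(left, 2) → at (1,-6), heading east
3. arc(right, 2) → at (3,-8), heading south
4. straight(1) → at (3,-9), heading south
shorter routes all fall short; 4 is best.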